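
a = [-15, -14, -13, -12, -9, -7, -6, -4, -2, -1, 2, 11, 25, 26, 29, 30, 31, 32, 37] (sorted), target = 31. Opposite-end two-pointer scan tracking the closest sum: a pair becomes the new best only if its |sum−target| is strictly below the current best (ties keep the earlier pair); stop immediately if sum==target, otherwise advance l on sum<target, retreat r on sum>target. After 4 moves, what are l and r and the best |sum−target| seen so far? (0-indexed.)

[0,18] -15+37=22 d=9 * → l++
[1,18] -14+37=23 d=8 * → l++
[2,18] -13+37=24 d=7 * → l++
[3,18] -12+37=25 d=6 * → l++

l=4, r=18, best |Δ|=6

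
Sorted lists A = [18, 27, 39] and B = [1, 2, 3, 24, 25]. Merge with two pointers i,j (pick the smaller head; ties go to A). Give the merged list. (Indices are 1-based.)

[i=1,j=1] A[i]=18>B[j]=1 take 1 → j++
[i=1,j=2] A[i]=18>B[j]=2 take 2 → j++
[i=1,j=3] A[i]=18>B[j]=3 take 3 → j++
[i=1,j=4] A[i]=18<=B[j]=24 take 18 → i++
[i=2,j=4] A[i]=27>B[j]=24 take 24 → j++
[i=2,j=5] A[i]=27>B[j]=25 take 25 → j++
[i=2,j=6] B done, take A[i]=27 → i++
[i=3,j=6] B done, take A[i]=39 → i++

[1, 2, 3, 18, 24, 25, 27, 39]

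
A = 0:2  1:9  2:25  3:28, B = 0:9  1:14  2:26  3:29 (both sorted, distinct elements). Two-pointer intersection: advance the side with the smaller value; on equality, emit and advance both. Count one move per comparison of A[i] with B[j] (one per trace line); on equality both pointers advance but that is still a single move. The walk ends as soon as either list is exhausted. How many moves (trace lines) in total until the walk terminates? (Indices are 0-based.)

6 moves

[i=0,j=0] 2<9 → i++
[i=1,j=0] 9==9 emit → i++,j++
[i=2,j=1] 25>14 → j++
[i=2,j=2] 25<26 → i++
[i=3,j=2] 28>26 → j++
[i=3,j=3] 28<29 → i++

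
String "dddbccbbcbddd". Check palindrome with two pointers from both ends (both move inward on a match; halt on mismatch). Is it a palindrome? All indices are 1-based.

not a palindrome (mismatch at 6,8)

l=1 r=13: 'd'=='d', l++,r--
l=2 r=12: 'd'=='d', l++,r--
l=3 r=11: 'd'=='d', l++,r--
l=4 r=10: 'b'=='b', l++,r--
l=5 r=9: 'c'=='c', l++,r--
l=6 r=8: 'c'!='b', stop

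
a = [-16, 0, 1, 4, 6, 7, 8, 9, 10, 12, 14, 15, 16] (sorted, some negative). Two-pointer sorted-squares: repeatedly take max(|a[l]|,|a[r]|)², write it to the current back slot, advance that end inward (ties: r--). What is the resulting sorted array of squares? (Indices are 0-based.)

l=0 r=12: |-16|<=|16| out[12]=256, r--
l=0 r=11: |-16|>|15| out[11]=256, l++
l=1 r=11: |0|<=|15| out[10]=225, r--
l=1 r=10: |0|<=|14| out[9]=196, r--
l=1 r=9: |0|<=|12| out[8]=144, r--
l=1 r=8: |0|<=|10| out[7]=100, r--
l=1 r=7: |0|<=|9| out[6]=81, r--
l=1 r=6: |0|<=|8| out[5]=64, r--
l=1 r=5: |0|<=|7| out[4]=49, r--
l=1 r=4: |0|<=|6| out[3]=36, r--
l=1 r=3: |0|<=|4| out[2]=16, r--
l=1 r=2: |0|<=|1| out[1]=1, r--
l=1 r=1: |0|<=|0| out[0]=0, r--

[0, 1, 16, 36, 49, 64, 81, 100, 144, 196, 225, 256, 256]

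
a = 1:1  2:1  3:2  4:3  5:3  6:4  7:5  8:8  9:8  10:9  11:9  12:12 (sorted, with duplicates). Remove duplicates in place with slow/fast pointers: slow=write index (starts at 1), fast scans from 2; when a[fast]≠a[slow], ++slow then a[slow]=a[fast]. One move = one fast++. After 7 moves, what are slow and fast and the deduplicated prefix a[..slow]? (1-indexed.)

slow=1 fast=2: a[fast]=1=a[slow] dup, fast++
slow=1 fast=3: a[fast]=2≠a[slow]=1 write a[2]=2, slow++,fast++
slow=2 fast=4: a[fast]=3≠a[slow]=2 write a[3]=3, slow++,fast++
slow=3 fast=5: a[fast]=3=a[slow] dup, fast++
slow=3 fast=6: a[fast]=4≠a[slow]=3 write a[4]=4, slow++,fast++
slow=4 fast=7: a[fast]=5≠a[slow]=4 write a[5]=5, slow++,fast++
slow=5 fast=8: a[fast]=8≠a[slow]=5 write a[6]=8, slow++,fast++

slow=6, fast=9, prefix=[1, 2, 3, 4, 5, 8]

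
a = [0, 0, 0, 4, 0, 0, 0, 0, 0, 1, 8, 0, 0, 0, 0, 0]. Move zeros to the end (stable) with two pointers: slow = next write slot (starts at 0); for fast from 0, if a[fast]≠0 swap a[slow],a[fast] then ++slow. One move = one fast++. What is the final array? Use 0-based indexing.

[4, 1, 8, 0, 0, 0, 0, 0, 0, 0, 0, 0, 0, 0, 0, 0]

(s=0,f=0) a[fast]=0 → fast++
(s=0,f=1) a[fast]=0 → fast++
(s=0,f=2) a[fast]=0 → fast++
(s=0,f=3) a[fast]=4≠0 swap→a[0]=4 → slow++,fast++
(s=1,f=4) a[fast]=0 → fast++
(s=1,f=5) a[fast]=0 → fast++
(s=1,f=6) a[fast]=0 → fast++
(s=1,f=7) a[fast]=0 → fast++
(s=1,f=8) a[fast]=0 → fast++
(s=1,f=9) a[fast]=1≠0 swap→a[1]=1 → slow++,fast++
(s=2,f=10) a[fast]=8≠0 swap→a[2]=8 → slow++,fast++
(s=3,f=11) a[fast]=0 → fast++
(s=3,f=12) a[fast]=0 → fast++
(s=3,f=13) a[fast]=0 → fast++
(s=3,f=14) a[fast]=0 → fast++
(s=3,f=15) a[fast]=0 → fast++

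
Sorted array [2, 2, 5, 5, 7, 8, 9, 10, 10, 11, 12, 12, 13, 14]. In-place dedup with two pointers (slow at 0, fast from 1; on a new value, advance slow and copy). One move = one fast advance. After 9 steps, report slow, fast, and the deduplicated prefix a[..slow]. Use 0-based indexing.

slow=6, fast=10, prefix=[2, 5, 7, 8, 9, 10, 11]

slow=0 fast=1: a[fast]=2=a[slow] dup, fast++
slow=0 fast=2: a[fast]=5≠a[slow]=2 write a[1]=5, slow++,fast++
slow=1 fast=3: a[fast]=5=a[slow] dup, fast++
slow=1 fast=4: a[fast]=7≠a[slow]=5 write a[2]=7, slow++,fast++
slow=2 fast=5: a[fast]=8≠a[slow]=7 write a[3]=8, slow++,fast++
slow=3 fast=6: a[fast]=9≠a[slow]=8 write a[4]=9, slow++,fast++
slow=4 fast=7: a[fast]=10≠a[slow]=9 write a[5]=10, slow++,fast++
slow=5 fast=8: a[fast]=10=a[slow] dup, fast++
slow=5 fast=9: a[fast]=11≠a[slow]=10 write a[6]=11, slow++,fast++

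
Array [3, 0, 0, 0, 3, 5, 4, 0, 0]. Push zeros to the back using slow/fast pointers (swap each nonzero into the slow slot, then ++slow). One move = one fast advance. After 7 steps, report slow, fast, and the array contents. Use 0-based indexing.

slow=4, fast=7, a=[3, 3, 5, 4, 0, 0, 0, 0, 0]

(s=0,f=0) a[fast]=3≠0 swap→a[0]=3 → slow++,fast++
(s=1,f=1) a[fast]=0 → fast++
(s=1,f=2) a[fast]=0 → fast++
(s=1,f=3) a[fast]=0 → fast++
(s=1,f=4) a[fast]=3≠0 swap→a[1]=3 → slow++,fast++
(s=2,f=5) a[fast]=5≠0 swap→a[2]=5 → slow++,fast++
(s=3,f=6) a[fast]=4≠0 swap→a[3]=4 → slow++,fast++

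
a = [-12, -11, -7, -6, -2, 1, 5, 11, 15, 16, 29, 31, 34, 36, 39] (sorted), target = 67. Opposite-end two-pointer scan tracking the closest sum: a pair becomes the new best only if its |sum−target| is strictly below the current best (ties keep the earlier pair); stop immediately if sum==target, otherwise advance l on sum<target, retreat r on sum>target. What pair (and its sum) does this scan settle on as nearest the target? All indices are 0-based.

pair (31, 36) with sum 67 (|Δ|=0)

l=0 r=14: -12+39=27 d=40 *, l++
l=1 r=14: -11+39=28 d=39 *, l++
l=2 r=14: -7+39=32 d=35 *, l++
l=3 r=14: -6+39=33 d=34 *, l++
l=4 r=14: -2+39=37 d=30 *, l++
l=5 r=14: 1+39=40 d=27 *, l++
l=6 r=14: 5+39=44 d=23 *, l++
l=7 r=14: 11+39=50 d=17 *, l++
l=8 r=14: 15+39=54 d=13 *, l++
l=9 r=14: 16+39=55 d=12 *, l++
l=10 r=14: 29+39=68 d=1 *, r--
l=10 r=13: 29+36=65 d=2, l++
l=11 r=13: 31+36=67 d=0 *, stop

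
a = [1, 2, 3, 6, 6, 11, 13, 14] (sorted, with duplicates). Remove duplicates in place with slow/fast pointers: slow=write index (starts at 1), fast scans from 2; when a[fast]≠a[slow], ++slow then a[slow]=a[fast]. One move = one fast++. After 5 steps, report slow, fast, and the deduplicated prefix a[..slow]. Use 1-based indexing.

slow=5, fast=7, prefix=[1, 2, 3, 6, 11]

(s=1,f=2) a[fast]=2≠a[slow]=1 write a[2]=2 → slow++,fast++
(s=2,f=3) a[fast]=3≠a[slow]=2 write a[3]=3 → slow++,fast++
(s=3,f=4) a[fast]=6≠a[slow]=3 write a[4]=6 → slow++,fast++
(s=4,f=5) a[fast]=6=a[slow] dup → fast++
(s=4,f=6) a[fast]=11≠a[slow]=6 write a[5]=11 → slow++,fast++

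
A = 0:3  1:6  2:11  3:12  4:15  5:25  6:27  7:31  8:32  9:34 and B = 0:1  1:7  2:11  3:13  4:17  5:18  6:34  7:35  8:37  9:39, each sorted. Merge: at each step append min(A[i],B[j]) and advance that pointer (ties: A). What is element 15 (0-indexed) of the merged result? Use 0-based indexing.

merged[15] = 34

i=0 j=0: A[i]=3>B[j]=1 take 1, j++
i=0 j=1: A[i]=3<=B[j]=7 take 3, i++
i=1 j=1: A[i]=6<=B[j]=7 take 6, i++
i=2 j=1: A[i]=11>B[j]=7 take 7, j++
i=2 j=2: A[i]=11<=B[j]=11 take 11, i++
i=3 j=2: A[i]=12>B[j]=11 take 11, j++
i=3 j=3: A[i]=12<=B[j]=13 take 12, i++
i=4 j=3: A[i]=15>B[j]=13 take 13, j++
i=4 j=4: A[i]=15<=B[j]=17 take 15, i++
i=5 j=4: A[i]=25>B[j]=17 take 17, j++
i=5 j=5: A[i]=25>B[j]=18 take 18, j++
i=5 j=6: A[i]=25<=B[j]=34 take 25, i++
i=6 j=6: A[i]=27<=B[j]=34 take 27, i++
i=7 j=6: A[i]=31<=B[j]=34 take 31, i++
i=8 j=6: A[i]=32<=B[j]=34 take 32, i++
i=9 j=6: A[i]=34<=B[j]=34 take 34, i++
i=10 j=6: A done, take B[j]=34, j++
i=10 j=7: A done, take B[j]=35, j++
i=10 j=8: A done, take B[j]=37, j++
i=10 j=9: A done, take B[j]=39, j++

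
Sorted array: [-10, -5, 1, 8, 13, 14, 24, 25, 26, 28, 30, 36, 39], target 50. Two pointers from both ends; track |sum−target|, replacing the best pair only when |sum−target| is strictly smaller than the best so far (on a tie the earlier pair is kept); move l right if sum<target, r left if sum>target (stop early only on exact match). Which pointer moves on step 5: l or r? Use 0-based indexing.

l=0 r=12: -10+39=29 d=21 *, l++
l=1 r=12: -5+39=34 d=16 *, l++
l=2 r=12: 1+39=40 d=10 *, l++
l=3 r=12: 8+39=47 d=3 *, l++
l=4 r=12: 13+39=52 d=2 *, r--

r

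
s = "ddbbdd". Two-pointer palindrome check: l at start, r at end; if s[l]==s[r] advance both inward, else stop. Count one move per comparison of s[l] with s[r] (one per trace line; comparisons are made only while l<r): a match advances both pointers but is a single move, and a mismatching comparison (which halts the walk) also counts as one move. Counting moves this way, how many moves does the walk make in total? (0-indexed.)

l=0 r=5: 'd'=='d', l++,r--
l=1 r=4: 'd'=='d', l++,r--
l=2 r=3: 'b'=='b', l++,r--

3 moves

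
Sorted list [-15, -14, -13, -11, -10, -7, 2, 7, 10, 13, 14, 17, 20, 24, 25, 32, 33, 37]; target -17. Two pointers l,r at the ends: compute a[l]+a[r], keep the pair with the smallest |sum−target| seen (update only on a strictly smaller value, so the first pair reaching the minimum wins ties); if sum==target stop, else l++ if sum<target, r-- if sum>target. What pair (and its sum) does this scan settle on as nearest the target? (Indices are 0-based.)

l=0 r=17: -15+37=22 d=39 *, r--
l=0 r=16: -15+33=18 d=35 *, r--
l=0 r=15: -15+32=17 d=34 *, r--
l=0 r=14: -15+25=10 d=27 *, r--
l=0 r=13: -15+24=9 d=26 *, r--
l=0 r=12: -15+20=5 d=22 *, r--
l=0 r=11: -15+17=2 d=19 *, r--
l=0 r=10: -15+14=-1 d=16 *, r--
l=0 r=9: -15+13=-2 d=15 *, r--
l=0 r=8: -15+10=-5 d=12 *, r--
l=0 r=7: -15+7=-8 d=9 *, r--
l=0 r=6: -15+2=-13 d=4 *, r--
l=0 r=5: -15+-7=-22 d=5, l++
l=1 r=5: -14+-7=-21 d=4, l++
l=2 r=5: -13+-7=-20 d=3 *, l++
l=3 r=5: -11+-7=-18 d=1 *, l++
l=4 r=5: -10+-7=-17 d=0 *, stop

pair (-10, -7) with sum -17 (|Δ|=0)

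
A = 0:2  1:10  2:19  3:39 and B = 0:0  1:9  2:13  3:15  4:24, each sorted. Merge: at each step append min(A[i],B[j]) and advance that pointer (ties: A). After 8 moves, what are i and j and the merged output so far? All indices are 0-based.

i=0 j=0: A[i]=2>B[j]=0 take 0, j++
i=0 j=1: A[i]=2<=B[j]=9 take 2, i++
i=1 j=1: A[i]=10>B[j]=9 take 9, j++
i=1 j=2: A[i]=10<=B[j]=13 take 10, i++
i=2 j=2: A[i]=19>B[j]=13 take 13, j++
i=2 j=3: A[i]=19>B[j]=15 take 15, j++
i=2 j=4: A[i]=19<=B[j]=24 take 19, i++
i=3 j=4: A[i]=39>B[j]=24 take 24, j++

i=3, j=5, merged so far=[0, 2, 9, 10, 13, 15, 19, 24]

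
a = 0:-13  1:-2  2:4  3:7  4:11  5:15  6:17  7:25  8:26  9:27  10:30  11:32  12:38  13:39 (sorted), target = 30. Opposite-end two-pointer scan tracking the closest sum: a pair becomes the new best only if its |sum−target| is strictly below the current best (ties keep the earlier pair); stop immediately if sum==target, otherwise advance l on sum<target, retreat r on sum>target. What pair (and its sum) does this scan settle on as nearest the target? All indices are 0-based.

[0,13] -13+39=26 d=4 * → l++
[1,13] -2+39=37 d=7 → r--
[1,12] -2+38=36 d=6 → r--
[1,11] -2+32=30 d=0 * → stop

pair (-2, 32) with sum 30 (|Δ|=0)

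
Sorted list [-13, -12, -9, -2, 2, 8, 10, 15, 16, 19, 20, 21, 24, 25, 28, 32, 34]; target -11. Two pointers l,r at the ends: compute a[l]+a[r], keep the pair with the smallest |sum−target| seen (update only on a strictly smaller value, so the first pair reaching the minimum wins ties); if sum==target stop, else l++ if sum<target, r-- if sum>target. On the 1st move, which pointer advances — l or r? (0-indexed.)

r

l=0 r=16: -13+34=21 d=32 *, r--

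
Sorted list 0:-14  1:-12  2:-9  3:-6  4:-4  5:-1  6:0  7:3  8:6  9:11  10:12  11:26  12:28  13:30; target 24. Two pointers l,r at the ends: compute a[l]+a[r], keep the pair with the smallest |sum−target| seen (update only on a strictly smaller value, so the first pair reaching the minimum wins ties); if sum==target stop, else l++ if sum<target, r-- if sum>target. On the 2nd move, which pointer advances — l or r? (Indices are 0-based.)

l=0 r=13: -14+30=16 d=8 *, l++
l=1 r=13: -12+30=18 d=6 *, l++

l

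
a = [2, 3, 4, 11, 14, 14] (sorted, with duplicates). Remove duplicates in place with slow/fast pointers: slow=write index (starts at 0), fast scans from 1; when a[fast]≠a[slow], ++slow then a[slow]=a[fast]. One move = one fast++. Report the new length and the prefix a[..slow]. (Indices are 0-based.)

(s=0,f=1) a[fast]=3≠a[slow]=2 write a[1]=3 → slow++,fast++
(s=1,f=2) a[fast]=4≠a[slow]=3 write a[2]=4 → slow++,fast++
(s=2,f=3) a[fast]=11≠a[slow]=4 write a[3]=11 → slow++,fast++
(s=3,f=4) a[fast]=14≠a[slow]=11 write a[4]=14 → slow++,fast++
(s=4,f=5) a[fast]=14=a[slow] dup → fast++

length 5; prefix = [2, 3, 4, 11, 14]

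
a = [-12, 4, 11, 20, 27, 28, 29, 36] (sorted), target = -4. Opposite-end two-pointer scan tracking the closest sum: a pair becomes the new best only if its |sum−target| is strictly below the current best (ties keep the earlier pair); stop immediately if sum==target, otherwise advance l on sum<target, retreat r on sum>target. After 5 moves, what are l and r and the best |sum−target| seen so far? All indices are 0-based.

l=0, r=2, best |Δ|=12

[0,7] -12+36=24 d=28 * → r--
[0,6] -12+29=17 d=21 * → r--
[0,5] -12+28=16 d=20 * → r--
[0,4] -12+27=15 d=19 * → r--
[0,3] -12+20=8 d=12 * → r--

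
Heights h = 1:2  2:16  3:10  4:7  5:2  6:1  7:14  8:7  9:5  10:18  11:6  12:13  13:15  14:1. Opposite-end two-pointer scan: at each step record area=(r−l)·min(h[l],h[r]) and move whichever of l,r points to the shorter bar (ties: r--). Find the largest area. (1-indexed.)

max area = 165

l=1 r=14: min(2,1)*13=13 best=13 *, r--
l=1 r=13: min(2,15)*12=24 best=24 *, l++
l=2 r=13: min(16,15)*11=165 best=165 *, r--
l=2 r=12: min(16,13)*10=130 best=165, r--
l=2 r=11: min(16,6)*9=54 best=165, r--
l=2 r=10: min(16,18)*8=128 best=165, l++
l=3 r=10: min(10,18)*7=70 best=165, l++
l=4 r=10: min(7,18)*6=42 best=165, l++
l=5 r=10: min(2,18)*5=10 best=165, l++
l=6 r=10: min(1,18)*4=4 best=165, l++
l=7 r=10: min(14,18)*3=42 best=165, l++
l=8 r=10: min(7,18)*2=14 best=165, l++
l=9 r=10: min(5,18)*1=5 best=165, l++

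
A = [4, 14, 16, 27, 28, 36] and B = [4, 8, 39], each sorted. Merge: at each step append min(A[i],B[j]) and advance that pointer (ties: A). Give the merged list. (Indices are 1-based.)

[4, 4, 8, 14, 16, 27, 28, 36, 39]

[i=1,j=1] A[i]=4<=B[j]=4 take 4 → i++
[i=2,j=1] A[i]=14>B[j]=4 take 4 → j++
[i=2,j=2] A[i]=14>B[j]=8 take 8 → j++
[i=2,j=3] A[i]=14<=B[j]=39 take 14 → i++
[i=3,j=3] A[i]=16<=B[j]=39 take 16 → i++
[i=4,j=3] A[i]=27<=B[j]=39 take 27 → i++
[i=5,j=3] A[i]=28<=B[j]=39 take 28 → i++
[i=6,j=3] A[i]=36<=B[j]=39 take 36 → i++
[i=7,j=3] A done, take B[j]=39 → j++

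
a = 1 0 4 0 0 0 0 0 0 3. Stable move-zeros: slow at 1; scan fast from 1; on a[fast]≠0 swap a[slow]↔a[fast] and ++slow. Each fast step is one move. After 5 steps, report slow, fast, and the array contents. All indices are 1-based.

slow=1 fast=1: a[fast]=1≠0 swap→a[1]=1, slow++,fast++
slow=2 fast=2: a[fast]=0, fast++
slow=2 fast=3: a[fast]=4≠0 swap→a[2]=4, slow++,fast++
slow=3 fast=4: a[fast]=0, fast++
slow=3 fast=5: a[fast]=0, fast++

slow=3, fast=6, a=[1, 4, 0, 0, 0, 0, 0, 0, 0, 3]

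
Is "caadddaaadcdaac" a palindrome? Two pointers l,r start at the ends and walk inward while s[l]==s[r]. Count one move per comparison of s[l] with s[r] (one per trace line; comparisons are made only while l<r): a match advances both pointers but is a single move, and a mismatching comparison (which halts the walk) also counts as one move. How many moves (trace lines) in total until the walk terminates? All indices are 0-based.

[0,14] 'c'=='c' → l++,r--
[1,13] 'a'=='a' → l++,r--
[2,12] 'a'=='a' → l++,r--
[3,11] 'd'=='d' → l++,r--
[4,10] 'd'!='c' → stop

5 moves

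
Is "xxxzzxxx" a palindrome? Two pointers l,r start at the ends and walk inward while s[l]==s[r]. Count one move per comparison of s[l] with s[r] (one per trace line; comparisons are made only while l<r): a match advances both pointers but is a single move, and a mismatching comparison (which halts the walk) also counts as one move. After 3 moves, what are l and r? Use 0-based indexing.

[0,7] 'x'=='x' → l++,r--
[1,6] 'x'=='x' → l++,r--
[2,5] 'x'=='x' → l++,r--

l=3, r=4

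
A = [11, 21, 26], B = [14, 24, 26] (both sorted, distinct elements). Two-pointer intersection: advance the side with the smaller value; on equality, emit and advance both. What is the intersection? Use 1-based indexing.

intersection = [26]

[i=1,j=1] 11<14 → i++
[i=2,j=1] 21>14 → j++
[i=2,j=2] 21<24 → i++
[i=3,j=2] 26>24 → j++
[i=3,j=3] 26==26 emit → i++,j++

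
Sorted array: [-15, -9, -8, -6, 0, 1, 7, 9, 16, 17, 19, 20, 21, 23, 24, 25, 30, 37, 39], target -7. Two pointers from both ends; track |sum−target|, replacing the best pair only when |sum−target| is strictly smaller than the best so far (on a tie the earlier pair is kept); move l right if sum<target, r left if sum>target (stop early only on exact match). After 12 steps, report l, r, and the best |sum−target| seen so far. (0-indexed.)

[0,18] -15+39=24 d=31 * → r--
[0,17] -15+37=22 d=29 * → r--
[0,16] -15+30=15 d=22 * → r--
[0,15] -15+25=10 d=17 * → r--
[0,14] -15+24=9 d=16 * → r--
[0,13] -15+23=8 d=15 * → r--
[0,12] -15+21=6 d=13 * → r--
[0,11] -15+20=5 d=12 * → r--
[0,10] -15+19=4 d=11 * → r--
[0,9] -15+17=2 d=9 * → r--
[0,8] -15+16=1 d=8 * → r--
[0,7] -15+9=-6 d=1 * → r--

l=0, r=6, best |Δ|=1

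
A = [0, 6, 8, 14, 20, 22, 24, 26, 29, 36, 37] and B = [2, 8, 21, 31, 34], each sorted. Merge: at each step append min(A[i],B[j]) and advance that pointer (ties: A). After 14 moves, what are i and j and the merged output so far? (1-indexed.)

i=1 j=1: A[i]=0<=B[j]=2 take 0, i++
i=2 j=1: A[i]=6>B[j]=2 take 2, j++
i=2 j=2: A[i]=6<=B[j]=8 take 6, i++
i=3 j=2: A[i]=8<=B[j]=8 take 8, i++
i=4 j=2: A[i]=14>B[j]=8 take 8, j++
i=4 j=3: A[i]=14<=B[j]=21 take 14, i++
i=5 j=3: A[i]=20<=B[j]=21 take 20, i++
i=6 j=3: A[i]=22>B[j]=21 take 21, j++
i=6 j=4: A[i]=22<=B[j]=31 take 22, i++
i=7 j=4: A[i]=24<=B[j]=31 take 24, i++
i=8 j=4: A[i]=26<=B[j]=31 take 26, i++
i=9 j=4: A[i]=29<=B[j]=31 take 29, i++
i=10 j=4: A[i]=36>B[j]=31 take 31, j++
i=10 j=5: A[i]=36>B[j]=34 take 34, j++

i=10, j=6, merged so far=[0, 2, 6, 8, 8, 14, 20, 21, 22, 24, 26, 29, 31, 34]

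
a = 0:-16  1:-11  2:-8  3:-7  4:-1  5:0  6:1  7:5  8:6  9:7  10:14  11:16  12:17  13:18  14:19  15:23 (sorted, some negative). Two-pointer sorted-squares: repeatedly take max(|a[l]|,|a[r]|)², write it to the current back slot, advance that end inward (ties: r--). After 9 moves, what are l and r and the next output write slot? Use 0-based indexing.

l=0 r=15: |-16|<=|23| out[15]=529, r--
l=0 r=14: |-16|<=|19| out[14]=361, r--
l=0 r=13: |-16|<=|18| out[13]=324, r--
l=0 r=12: |-16|<=|17| out[12]=289, r--
l=0 r=11: |-16|<=|16| out[11]=256, r--
l=0 r=10: |-16|>|14| out[10]=256, l++
l=1 r=10: |-11|<=|14| out[9]=196, r--
l=1 r=9: |-11|>|7| out[8]=121, l++
l=2 r=9: |-8|>|7| out[7]=64, l++

l=3, r=9, next write slot=6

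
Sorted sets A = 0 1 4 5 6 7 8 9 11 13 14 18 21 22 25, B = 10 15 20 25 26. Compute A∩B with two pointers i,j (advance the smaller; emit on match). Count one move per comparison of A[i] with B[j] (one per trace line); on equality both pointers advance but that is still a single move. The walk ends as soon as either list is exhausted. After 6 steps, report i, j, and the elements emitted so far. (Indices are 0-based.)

i=6, j=0, emitted=[]

i=0 j=0: 0<10, i++
i=1 j=0: 1<10, i++
i=2 j=0: 4<10, i++
i=3 j=0: 5<10, i++
i=4 j=0: 6<10, i++
i=5 j=0: 7<10, i++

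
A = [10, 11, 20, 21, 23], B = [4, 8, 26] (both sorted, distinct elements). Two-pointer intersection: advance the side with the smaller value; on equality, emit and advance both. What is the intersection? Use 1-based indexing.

intersection = []

i=1 j=1: 10>4, j++
i=1 j=2: 10>8, j++
i=1 j=3: 10<26, i++
i=2 j=3: 11<26, i++
i=3 j=3: 20<26, i++
i=4 j=3: 21<26, i++
i=5 j=3: 23<26, i++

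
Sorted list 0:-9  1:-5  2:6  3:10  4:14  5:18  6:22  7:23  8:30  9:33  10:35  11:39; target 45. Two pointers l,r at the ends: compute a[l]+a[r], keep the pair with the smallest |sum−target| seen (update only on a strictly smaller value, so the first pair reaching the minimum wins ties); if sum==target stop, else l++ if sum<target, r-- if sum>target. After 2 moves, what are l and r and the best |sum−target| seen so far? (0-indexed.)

l=2, r=11, best |Δ|=11

[0,11] -9+39=30 d=15 * → l++
[1,11] -5+39=34 d=11 * → l++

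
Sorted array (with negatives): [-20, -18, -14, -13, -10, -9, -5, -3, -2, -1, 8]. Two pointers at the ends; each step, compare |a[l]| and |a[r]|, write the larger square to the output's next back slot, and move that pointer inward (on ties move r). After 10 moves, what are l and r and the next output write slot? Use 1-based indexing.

[1,11] |-20|>|8| out[11]=400 → l++
[2,11] |-18|>|8| out[10]=324 → l++
[3,11] |-14|>|8| out[9]=196 → l++
[4,11] |-13|>|8| out[8]=169 → l++
[5,11] |-10|>|8| out[7]=100 → l++
[6,11] |-9|>|8| out[6]=81 → l++
[7,11] |-5|<=|8| out[5]=64 → r--
[7,10] |-5|>|-1| out[4]=25 → l++
[8,10] |-3|>|-1| out[3]=9 → l++
[9,10] |-2|>|-1| out[2]=4 → l++

l=10, r=10, next write slot=1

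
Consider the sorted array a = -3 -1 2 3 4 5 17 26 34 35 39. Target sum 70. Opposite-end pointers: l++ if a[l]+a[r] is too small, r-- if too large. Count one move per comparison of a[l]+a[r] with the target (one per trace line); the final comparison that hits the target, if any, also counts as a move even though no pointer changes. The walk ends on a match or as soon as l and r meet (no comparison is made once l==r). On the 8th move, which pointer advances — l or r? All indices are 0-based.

l

[0,10] -3+39=36 <70 → l++
[1,10] -1+39=38 <70 → l++
[2,10] 2+39=41 <70 → l++
[3,10] 3+39=42 <70 → l++
[4,10] 4+39=43 <70 → l++
[5,10] 5+39=44 <70 → l++
[6,10] 17+39=56 <70 → l++
[7,10] 26+39=65 <70 → l++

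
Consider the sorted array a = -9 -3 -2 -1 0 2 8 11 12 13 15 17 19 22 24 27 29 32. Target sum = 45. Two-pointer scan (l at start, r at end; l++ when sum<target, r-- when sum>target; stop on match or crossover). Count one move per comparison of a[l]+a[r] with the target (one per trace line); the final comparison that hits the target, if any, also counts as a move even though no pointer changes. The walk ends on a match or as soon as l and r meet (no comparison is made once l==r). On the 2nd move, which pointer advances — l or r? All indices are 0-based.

[0,17] -9+32=23 <45 → l++
[1,17] -3+32=29 <45 → l++

l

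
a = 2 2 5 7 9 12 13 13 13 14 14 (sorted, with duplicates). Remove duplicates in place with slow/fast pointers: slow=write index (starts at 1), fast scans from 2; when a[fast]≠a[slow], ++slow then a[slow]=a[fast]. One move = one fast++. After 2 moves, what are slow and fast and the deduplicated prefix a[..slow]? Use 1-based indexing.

slow=1 fast=2: a[fast]=2=a[slow] dup, fast++
slow=1 fast=3: a[fast]=5≠a[slow]=2 write a[2]=5, slow++,fast++

slow=2, fast=4, prefix=[2, 5]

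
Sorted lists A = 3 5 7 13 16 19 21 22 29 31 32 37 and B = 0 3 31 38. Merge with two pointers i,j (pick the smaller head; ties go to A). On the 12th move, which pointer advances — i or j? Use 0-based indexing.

[i=0,j=0] A[i]=3>B[j]=0 take 0 → j++
[i=0,j=1] A[i]=3<=B[j]=3 take 3 → i++
[i=1,j=1] A[i]=5>B[j]=3 take 3 → j++
[i=1,j=2] A[i]=5<=B[j]=31 take 5 → i++
[i=2,j=2] A[i]=7<=B[j]=31 take 7 → i++
[i=3,j=2] A[i]=13<=B[j]=31 take 13 → i++
[i=4,j=2] A[i]=16<=B[j]=31 take 16 → i++
[i=5,j=2] A[i]=19<=B[j]=31 take 19 → i++
[i=6,j=2] A[i]=21<=B[j]=31 take 21 → i++
[i=7,j=2] A[i]=22<=B[j]=31 take 22 → i++
[i=8,j=2] A[i]=29<=B[j]=31 take 29 → i++
[i=9,j=2] A[i]=31<=B[j]=31 take 31 → i++

i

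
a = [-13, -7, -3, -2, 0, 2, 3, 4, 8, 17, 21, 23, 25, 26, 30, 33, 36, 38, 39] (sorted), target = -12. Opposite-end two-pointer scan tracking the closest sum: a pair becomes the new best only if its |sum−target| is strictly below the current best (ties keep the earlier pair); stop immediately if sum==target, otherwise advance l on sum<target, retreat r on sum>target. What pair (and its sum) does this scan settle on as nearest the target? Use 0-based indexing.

[0,18] -13+39=26 d=38 * → r--
[0,17] -13+38=25 d=37 * → r--
[0,16] -13+36=23 d=35 * → r--
[0,15] -13+33=20 d=32 * → r--
[0,14] -13+30=17 d=29 * → r--
[0,13] -13+26=13 d=25 * → r--
[0,12] -13+25=12 d=24 * → r--
[0,11] -13+23=10 d=22 * → r--
[0,10] -13+21=8 d=20 * → r--
[0,9] -13+17=4 d=16 * → r--
[0,8] -13+8=-5 d=7 * → r--
[0,7] -13+4=-9 d=3 * → r--
[0,6] -13+3=-10 d=2 * → r--
[0,5] -13+2=-11 d=1 * → r--
[0,4] -13+0=-13 d=1 → l++
[1,4] -7+0=-7 d=5 → r--
[1,3] -7+-2=-9 d=3 → r--
[1,2] -7+-3=-10 d=2 → r--

pair (-13, 2) with sum -11 (|Δ|=1)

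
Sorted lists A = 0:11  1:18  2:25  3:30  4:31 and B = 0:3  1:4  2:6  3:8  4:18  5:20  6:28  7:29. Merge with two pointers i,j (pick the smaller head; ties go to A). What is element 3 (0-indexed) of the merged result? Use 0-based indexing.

i=0 j=0: A[i]=11>B[j]=3 take 3, j++
i=0 j=1: A[i]=11>B[j]=4 take 4, j++
i=0 j=2: A[i]=11>B[j]=6 take 6, j++
i=0 j=3: A[i]=11>B[j]=8 take 8, j++
i=0 j=4: A[i]=11<=B[j]=18 take 11, i++
i=1 j=4: A[i]=18<=B[j]=18 take 18, i++
i=2 j=4: A[i]=25>B[j]=18 take 18, j++
i=2 j=5: A[i]=25>B[j]=20 take 20, j++
i=2 j=6: A[i]=25<=B[j]=28 take 25, i++
i=3 j=6: A[i]=30>B[j]=28 take 28, j++
i=3 j=7: A[i]=30>B[j]=29 take 29, j++
i=3 j=8: B done, take A[i]=30, i++
i=4 j=8: B done, take A[i]=31, i++

merged[3] = 8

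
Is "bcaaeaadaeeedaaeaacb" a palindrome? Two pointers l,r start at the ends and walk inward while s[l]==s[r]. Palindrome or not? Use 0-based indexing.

not a palindrome (mismatch at 8,11)

l=0 r=19: 'b'=='b', l++,r--
l=1 r=18: 'c'=='c', l++,r--
l=2 r=17: 'a'=='a', l++,r--
l=3 r=16: 'a'=='a', l++,r--
l=4 r=15: 'e'=='e', l++,r--
l=5 r=14: 'a'=='a', l++,r--
l=6 r=13: 'a'=='a', l++,r--
l=7 r=12: 'd'=='d', l++,r--
l=8 r=11: 'a'!='e', stop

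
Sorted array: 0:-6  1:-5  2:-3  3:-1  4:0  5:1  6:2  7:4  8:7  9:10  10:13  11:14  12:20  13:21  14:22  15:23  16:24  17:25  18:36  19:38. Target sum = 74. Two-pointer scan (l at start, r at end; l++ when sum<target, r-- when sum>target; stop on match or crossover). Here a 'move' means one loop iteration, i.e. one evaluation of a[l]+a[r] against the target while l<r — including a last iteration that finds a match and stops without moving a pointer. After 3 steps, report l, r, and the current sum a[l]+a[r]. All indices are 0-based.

l=0 r=19: -6+38=32 <74, l++
l=1 r=19: -5+38=33 <74, l++
l=2 r=19: -3+38=35 <74, l++

l=3, r=19, sum=37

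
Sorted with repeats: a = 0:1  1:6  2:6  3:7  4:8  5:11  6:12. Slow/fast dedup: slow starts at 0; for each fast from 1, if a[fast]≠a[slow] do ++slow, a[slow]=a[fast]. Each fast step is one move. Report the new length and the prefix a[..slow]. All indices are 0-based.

length 6; prefix = [1, 6, 7, 8, 11, 12]

slow=0 fast=1: a[fast]=6≠a[slow]=1 write a[1]=6, slow++,fast++
slow=1 fast=2: a[fast]=6=a[slow] dup, fast++
slow=1 fast=3: a[fast]=7≠a[slow]=6 write a[2]=7, slow++,fast++
slow=2 fast=4: a[fast]=8≠a[slow]=7 write a[3]=8, slow++,fast++
slow=3 fast=5: a[fast]=11≠a[slow]=8 write a[4]=11, slow++,fast++
slow=4 fast=6: a[fast]=12≠a[slow]=11 write a[5]=12, slow++,fast++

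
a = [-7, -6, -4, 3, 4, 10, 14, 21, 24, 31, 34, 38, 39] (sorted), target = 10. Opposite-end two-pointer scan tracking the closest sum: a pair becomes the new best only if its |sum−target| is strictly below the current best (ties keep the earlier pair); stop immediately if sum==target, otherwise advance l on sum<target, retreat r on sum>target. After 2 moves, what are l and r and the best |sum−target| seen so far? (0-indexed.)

[0,12] -7+39=32 d=22 * → r--
[0,11] -7+38=31 d=21 * → r--

l=0, r=10, best |Δ|=21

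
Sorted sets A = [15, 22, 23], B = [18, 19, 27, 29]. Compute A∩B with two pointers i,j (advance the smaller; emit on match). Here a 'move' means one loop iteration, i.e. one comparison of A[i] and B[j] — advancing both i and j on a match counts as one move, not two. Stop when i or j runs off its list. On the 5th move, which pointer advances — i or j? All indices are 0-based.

[i=0,j=0] 15<18 → i++
[i=1,j=0] 22>18 → j++
[i=1,j=1] 22>19 → j++
[i=1,j=2] 22<27 → i++
[i=2,j=2] 23<27 → i++

i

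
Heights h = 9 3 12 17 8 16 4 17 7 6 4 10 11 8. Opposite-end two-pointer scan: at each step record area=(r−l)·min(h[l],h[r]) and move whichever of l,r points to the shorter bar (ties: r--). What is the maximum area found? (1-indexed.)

l=1 r=14: min(9,8)*13=104 best=104 *, r--
l=1 r=13: min(9,11)*12=108 best=108 *, l++
l=2 r=13: min(3,11)*11=33 best=108, l++
l=3 r=13: min(12,11)*10=110 best=110 *, r--
l=3 r=12: min(12,10)*9=90 best=110, r--
l=3 r=11: min(12,4)*8=32 best=110, r--
l=3 r=10: min(12,6)*7=42 best=110, r--
l=3 r=9: min(12,7)*6=42 best=110, r--
l=3 r=8: min(12,17)*5=60 best=110, l++
l=4 r=8: min(17,17)*4=68 best=110, r--
l=4 r=7: min(17,4)*3=12 best=110, r--
l=4 r=6: min(17,16)*2=32 best=110, r--
l=4 r=5: min(17,8)*1=8 best=110, r--

max area = 110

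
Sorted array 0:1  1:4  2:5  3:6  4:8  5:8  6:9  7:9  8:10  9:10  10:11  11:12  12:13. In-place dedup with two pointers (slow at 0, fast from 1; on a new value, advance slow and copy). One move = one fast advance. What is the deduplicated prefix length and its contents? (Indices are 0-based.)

length 10; prefix = [1, 4, 5, 6, 8, 9, 10, 11, 12, 13]

(s=0,f=1) a[fast]=4≠a[slow]=1 write a[1]=4 → slow++,fast++
(s=1,f=2) a[fast]=5≠a[slow]=4 write a[2]=5 → slow++,fast++
(s=2,f=3) a[fast]=6≠a[slow]=5 write a[3]=6 → slow++,fast++
(s=3,f=4) a[fast]=8≠a[slow]=6 write a[4]=8 → slow++,fast++
(s=4,f=5) a[fast]=8=a[slow] dup → fast++
(s=4,f=6) a[fast]=9≠a[slow]=8 write a[5]=9 → slow++,fast++
(s=5,f=7) a[fast]=9=a[slow] dup → fast++
(s=5,f=8) a[fast]=10≠a[slow]=9 write a[6]=10 → slow++,fast++
(s=6,f=9) a[fast]=10=a[slow] dup → fast++
(s=6,f=10) a[fast]=11≠a[slow]=10 write a[7]=11 → slow++,fast++
(s=7,f=11) a[fast]=12≠a[slow]=11 write a[8]=12 → slow++,fast++
(s=8,f=12) a[fast]=13≠a[slow]=12 write a[9]=13 → slow++,fast++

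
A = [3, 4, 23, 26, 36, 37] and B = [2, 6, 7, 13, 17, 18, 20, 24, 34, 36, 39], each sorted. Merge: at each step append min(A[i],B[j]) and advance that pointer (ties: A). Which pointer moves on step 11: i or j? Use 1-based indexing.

i=1 j=1: A[i]=3>B[j]=2 take 2, j++
i=1 j=2: A[i]=3<=B[j]=6 take 3, i++
i=2 j=2: A[i]=4<=B[j]=6 take 4, i++
i=3 j=2: A[i]=23>B[j]=6 take 6, j++
i=3 j=3: A[i]=23>B[j]=7 take 7, j++
i=3 j=4: A[i]=23>B[j]=13 take 13, j++
i=3 j=5: A[i]=23>B[j]=17 take 17, j++
i=3 j=6: A[i]=23>B[j]=18 take 18, j++
i=3 j=7: A[i]=23>B[j]=20 take 20, j++
i=3 j=8: A[i]=23<=B[j]=24 take 23, i++
i=4 j=8: A[i]=26>B[j]=24 take 24, j++

j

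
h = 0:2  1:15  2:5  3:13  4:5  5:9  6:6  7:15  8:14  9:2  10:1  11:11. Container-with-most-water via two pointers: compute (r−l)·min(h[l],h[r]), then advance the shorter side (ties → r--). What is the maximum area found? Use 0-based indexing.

l=0 r=11: min(2,11)*11=22 best=22 *, l++
l=1 r=11: min(15,11)*10=110 best=110 *, r--
l=1 r=10: min(15,1)*9=9 best=110, r--
l=1 r=9: min(15,2)*8=16 best=110, r--
l=1 r=8: min(15,14)*7=98 best=110, r--
l=1 r=7: min(15,15)*6=90 best=110, r--
l=1 r=6: min(15,6)*5=30 best=110, r--
l=1 r=5: min(15,9)*4=36 best=110, r--
l=1 r=4: min(15,5)*3=15 best=110, r--
l=1 r=3: min(15,13)*2=26 best=110, r--
l=1 r=2: min(15,5)*1=5 best=110, r--

max area = 110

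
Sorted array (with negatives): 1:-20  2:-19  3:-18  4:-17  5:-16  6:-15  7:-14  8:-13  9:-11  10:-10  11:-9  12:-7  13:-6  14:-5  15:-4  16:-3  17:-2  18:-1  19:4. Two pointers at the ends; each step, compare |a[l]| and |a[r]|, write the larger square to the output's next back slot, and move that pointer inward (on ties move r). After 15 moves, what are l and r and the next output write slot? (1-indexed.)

[1,19] |-20|>|4| out[19]=400 → l++
[2,19] |-19|>|4| out[18]=361 → l++
[3,19] |-18|>|4| out[17]=324 → l++
[4,19] |-17|>|4| out[16]=289 → l++
[5,19] |-16|>|4| out[15]=256 → l++
[6,19] |-15|>|4| out[14]=225 → l++
[7,19] |-14|>|4| out[13]=196 → l++
[8,19] |-13|>|4| out[12]=169 → l++
[9,19] |-11|>|4| out[11]=121 → l++
[10,19] |-10|>|4| out[10]=100 → l++
[11,19] |-9|>|4| out[9]=81 → l++
[12,19] |-7|>|4| out[8]=49 → l++
[13,19] |-6|>|4| out[7]=36 → l++
[14,19] |-5|>|4| out[6]=25 → l++
[15,19] |-4|<=|4| out[5]=16 → r--

l=15, r=18, next write slot=4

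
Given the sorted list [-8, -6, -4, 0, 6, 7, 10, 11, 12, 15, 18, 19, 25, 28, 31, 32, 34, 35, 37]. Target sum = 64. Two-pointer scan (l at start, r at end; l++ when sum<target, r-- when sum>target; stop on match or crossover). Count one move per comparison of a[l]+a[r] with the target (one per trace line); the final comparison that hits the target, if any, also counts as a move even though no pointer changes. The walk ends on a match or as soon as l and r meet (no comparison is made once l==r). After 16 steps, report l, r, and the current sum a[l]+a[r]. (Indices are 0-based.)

l=14, r=16, sum=65

l=0 r=18: -8+37=29 <64, l++
l=1 r=18: -6+37=31 <64, l++
l=2 r=18: -4+37=33 <64, l++
l=3 r=18: 0+37=37 <64, l++
l=4 r=18: 6+37=43 <64, l++
l=5 r=18: 7+37=44 <64, l++
l=6 r=18: 10+37=47 <64, l++
l=7 r=18: 11+37=48 <64, l++
l=8 r=18: 12+37=49 <64, l++
l=9 r=18: 15+37=52 <64, l++
l=10 r=18: 18+37=55 <64, l++
l=11 r=18: 19+37=56 <64, l++
l=12 r=18: 25+37=62 <64, l++
l=13 r=18: 28+37=65 >64, r--
l=13 r=17: 28+35=63 <64, l++
l=14 r=17: 31+35=66 >64, r--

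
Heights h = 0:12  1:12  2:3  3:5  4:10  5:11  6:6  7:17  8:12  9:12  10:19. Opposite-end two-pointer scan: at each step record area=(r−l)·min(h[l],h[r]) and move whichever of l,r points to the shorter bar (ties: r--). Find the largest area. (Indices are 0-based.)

max area = 120

[0,10] min(12,19)*10=120 best=120 * → l++
[1,10] min(12,19)*9=108 best=120 → l++
[2,10] min(3,19)*8=24 best=120 → l++
[3,10] min(5,19)*7=35 best=120 → l++
[4,10] min(10,19)*6=60 best=120 → l++
[5,10] min(11,19)*5=55 best=120 → l++
[6,10] min(6,19)*4=24 best=120 → l++
[7,10] min(17,19)*3=51 best=120 → l++
[8,10] min(12,19)*2=24 best=120 → l++
[9,10] min(12,19)*1=12 best=120 → l++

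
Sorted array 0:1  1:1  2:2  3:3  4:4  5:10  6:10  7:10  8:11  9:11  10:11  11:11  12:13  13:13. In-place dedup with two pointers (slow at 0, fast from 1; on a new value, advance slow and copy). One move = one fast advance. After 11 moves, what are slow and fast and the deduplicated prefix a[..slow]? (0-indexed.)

(s=0,f=1) a[fast]=1=a[slow] dup → fast++
(s=0,f=2) a[fast]=2≠a[slow]=1 write a[1]=2 → slow++,fast++
(s=1,f=3) a[fast]=3≠a[slow]=2 write a[2]=3 → slow++,fast++
(s=2,f=4) a[fast]=4≠a[slow]=3 write a[3]=4 → slow++,fast++
(s=3,f=5) a[fast]=10≠a[slow]=4 write a[4]=10 → slow++,fast++
(s=4,f=6) a[fast]=10=a[slow] dup → fast++
(s=4,f=7) a[fast]=10=a[slow] dup → fast++
(s=4,f=8) a[fast]=11≠a[slow]=10 write a[5]=11 → slow++,fast++
(s=5,f=9) a[fast]=11=a[slow] dup → fast++
(s=5,f=10) a[fast]=11=a[slow] dup → fast++
(s=5,f=11) a[fast]=11=a[slow] dup → fast++

slow=5, fast=12, prefix=[1, 2, 3, 4, 10, 11]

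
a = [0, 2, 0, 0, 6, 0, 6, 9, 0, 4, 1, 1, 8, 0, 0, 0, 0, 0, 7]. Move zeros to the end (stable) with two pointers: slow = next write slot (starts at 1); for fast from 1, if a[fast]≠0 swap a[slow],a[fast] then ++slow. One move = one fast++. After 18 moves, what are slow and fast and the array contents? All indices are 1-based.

slow=1 fast=1: a[fast]=0, fast++
slow=1 fast=2: a[fast]=2≠0 swap→a[1]=2, slow++,fast++
slow=2 fast=3: a[fast]=0, fast++
slow=2 fast=4: a[fast]=0, fast++
slow=2 fast=5: a[fast]=6≠0 swap→a[2]=6, slow++,fast++
slow=3 fast=6: a[fast]=0, fast++
slow=3 fast=7: a[fast]=6≠0 swap→a[3]=6, slow++,fast++
slow=4 fast=8: a[fast]=9≠0 swap→a[4]=9, slow++,fast++
slow=5 fast=9: a[fast]=0, fast++
slow=5 fast=10: a[fast]=4≠0 swap→a[5]=4, slow++,fast++
slow=6 fast=11: a[fast]=1≠0 swap→a[6]=1, slow++,fast++
slow=7 fast=12: a[fast]=1≠0 swap→a[7]=1, slow++,fast++
slow=8 fast=13: a[fast]=8≠0 swap→a[8]=8, slow++,fast++
slow=9 fast=14: a[fast]=0, fast++
slow=9 fast=15: a[fast]=0, fast++
slow=9 fast=16: a[fast]=0, fast++
slow=9 fast=17: a[fast]=0, fast++
slow=9 fast=18: a[fast]=0, fast++

slow=9, fast=19, a=[2, 6, 6, 9, 4, 1, 1, 8, 0, 0, 0, 0, 0, 0, 0, 0, 0, 0, 7]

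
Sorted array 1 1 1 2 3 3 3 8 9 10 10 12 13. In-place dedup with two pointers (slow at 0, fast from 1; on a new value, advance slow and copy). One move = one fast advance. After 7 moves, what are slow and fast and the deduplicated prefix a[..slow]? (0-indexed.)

(s=0,f=1) a[fast]=1=a[slow] dup → fast++
(s=0,f=2) a[fast]=1=a[slow] dup → fast++
(s=0,f=3) a[fast]=2≠a[slow]=1 write a[1]=2 → slow++,fast++
(s=1,f=4) a[fast]=3≠a[slow]=2 write a[2]=3 → slow++,fast++
(s=2,f=5) a[fast]=3=a[slow] dup → fast++
(s=2,f=6) a[fast]=3=a[slow] dup → fast++
(s=2,f=7) a[fast]=8≠a[slow]=3 write a[3]=8 → slow++,fast++

slow=3, fast=8, prefix=[1, 2, 3, 8]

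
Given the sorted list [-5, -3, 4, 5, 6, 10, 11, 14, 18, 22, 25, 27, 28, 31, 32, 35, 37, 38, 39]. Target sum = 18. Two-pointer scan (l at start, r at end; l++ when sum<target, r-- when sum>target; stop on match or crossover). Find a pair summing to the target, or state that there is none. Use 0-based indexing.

[0,18] -5+39=34 >18 → r--
[0,17] -5+38=33 >18 → r--
[0,16] -5+37=32 >18 → r--
[0,15] -5+35=30 >18 → r--
[0,14] -5+32=27 >18 → r--
[0,13] -5+31=26 >18 → r--
[0,12] -5+28=23 >18 → r--
[0,11] -5+27=22 >18 → r--
[0,10] -5+25=20 >18 → r--
[0,9] -5+22=17 <18 → l++
[1,9] -3+22=19 >18 → r--
[1,8] -3+18=15 <18 → l++
[2,8] 4+18=22 >18 → r--
[2,7] 4+14=18 → found

(4, 14)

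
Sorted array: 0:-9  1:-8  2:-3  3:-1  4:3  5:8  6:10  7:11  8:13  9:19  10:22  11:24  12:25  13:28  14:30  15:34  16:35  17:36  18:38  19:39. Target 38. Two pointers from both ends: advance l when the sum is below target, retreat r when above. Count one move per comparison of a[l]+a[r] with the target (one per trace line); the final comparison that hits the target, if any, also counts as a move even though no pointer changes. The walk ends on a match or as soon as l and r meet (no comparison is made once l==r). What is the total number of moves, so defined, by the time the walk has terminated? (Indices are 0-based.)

4 moves

[0,19] -9+39=30 <38 → l++
[1,19] -8+39=31 <38 → l++
[2,19] -3+39=36 <38 → l++
[3,19] -1+39=38 → found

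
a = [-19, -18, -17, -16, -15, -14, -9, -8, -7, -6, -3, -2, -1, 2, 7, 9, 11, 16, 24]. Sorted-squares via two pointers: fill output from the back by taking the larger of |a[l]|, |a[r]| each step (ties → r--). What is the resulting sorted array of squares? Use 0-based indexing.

l=0 r=18: |-19|<=|24| out[18]=576, r--
l=0 r=17: |-19|>|16| out[17]=361, l++
l=1 r=17: |-18|>|16| out[16]=324, l++
l=2 r=17: |-17|>|16| out[15]=289, l++
l=3 r=17: |-16|<=|16| out[14]=256, r--
l=3 r=16: |-16|>|11| out[13]=256, l++
l=4 r=16: |-15|>|11| out[12]=225, l++
l=5 r=16: |-14|>|11| out[11]=196, l++
l=6 r=16: |-9|<=|11| out[10]=121, r--
l=6 r=15: |-9|<=|9| out[9]=81, r--
l=6 r=14: |-9|>|7| out[8]=81, l++
l=7 r=14: |-8|>|7| out[7]=64, l++
l=8 r=14: |-7|<=|7| out[6]=49, r--
l=8 r=13: |-7|>|2| out[5]=49, l++
l=9 r=13: |-6|>|2| out[4]=36, l++
l=10 r=13: |-3|>|2| out[3]=9, l++
l=11 r=13: |-2|<=|2| out[2]=4, r--
l=11 r=12: |-2|>|-1| out[1]=4, l++
l=12 r=12: |-1|<=|-1| out[0]=1, r--

[1, 4, 4, 9, 36, 49, 49, 64, 81, 81, 121, 196, 225, 256, 256, 289, 324, 361, 576]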